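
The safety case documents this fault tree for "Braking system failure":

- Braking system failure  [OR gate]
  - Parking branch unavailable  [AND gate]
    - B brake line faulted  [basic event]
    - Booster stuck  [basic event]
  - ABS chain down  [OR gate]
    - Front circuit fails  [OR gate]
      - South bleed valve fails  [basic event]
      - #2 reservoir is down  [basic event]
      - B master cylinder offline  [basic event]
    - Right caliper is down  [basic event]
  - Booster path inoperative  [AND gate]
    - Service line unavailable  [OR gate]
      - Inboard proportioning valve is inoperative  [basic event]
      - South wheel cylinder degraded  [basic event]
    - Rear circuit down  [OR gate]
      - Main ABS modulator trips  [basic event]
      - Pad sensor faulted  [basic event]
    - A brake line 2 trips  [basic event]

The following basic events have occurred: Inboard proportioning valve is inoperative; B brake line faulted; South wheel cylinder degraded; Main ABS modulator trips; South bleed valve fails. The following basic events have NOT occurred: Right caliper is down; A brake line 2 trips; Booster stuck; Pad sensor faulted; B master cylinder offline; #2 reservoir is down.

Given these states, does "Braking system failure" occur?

Yes

Parking branch unavailable [AND]: B brake line faulted=occurs, Booster stuck=not → not all inputs occur → does not occur.
Front circuit fails [OR]: South bleed valve fails=occurs, #2 reservoir is down=not, B master cylinder offline=not → at least one input occurs → occurs.
ABS chain down [OR]: Front circuit fails=occurs, Right caliper is down=not → at least one input occurs → occurs.
Service line unavailable [OR]: Inboard proportioning valve is inoperative=occurs, South wheel cylinder degraded=occurs → at least one input occurs → occurs.
Rear circuit down [OR]: Main ABS modulator trips=occurs, Pad sensor faulted=not → at least one input occurs → occurs.
Booster path inoperative [AND]: Service line unavailable=occurs, Rear circuit down=occurs, A brake line 2 trips=not → not all inputs occur → does not occur.
Braking system failure [OR]: Parking branch unavailable=not, ABS chain down=occurs, Booster path inoperative=not → at least one input occurs → occurs.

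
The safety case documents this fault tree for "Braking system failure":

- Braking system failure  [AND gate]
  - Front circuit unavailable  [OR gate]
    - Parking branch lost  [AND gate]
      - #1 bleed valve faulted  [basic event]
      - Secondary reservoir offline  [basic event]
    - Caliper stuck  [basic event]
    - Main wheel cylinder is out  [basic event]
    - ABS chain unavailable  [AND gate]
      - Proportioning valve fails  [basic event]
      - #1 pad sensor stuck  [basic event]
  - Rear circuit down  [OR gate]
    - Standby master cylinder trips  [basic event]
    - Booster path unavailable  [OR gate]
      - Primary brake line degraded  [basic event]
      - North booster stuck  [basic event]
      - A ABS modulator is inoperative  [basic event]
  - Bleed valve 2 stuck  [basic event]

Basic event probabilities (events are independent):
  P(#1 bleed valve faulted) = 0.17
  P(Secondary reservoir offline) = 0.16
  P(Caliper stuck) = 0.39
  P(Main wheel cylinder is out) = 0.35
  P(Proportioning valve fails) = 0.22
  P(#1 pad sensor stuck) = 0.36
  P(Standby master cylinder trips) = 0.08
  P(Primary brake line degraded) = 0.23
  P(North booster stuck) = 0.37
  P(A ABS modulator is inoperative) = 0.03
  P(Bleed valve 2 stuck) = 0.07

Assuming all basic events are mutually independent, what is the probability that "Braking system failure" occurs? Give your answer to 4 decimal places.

0.0256

P(Parking branch lost) [AND] = 0.17 × 0.16 = 0.027200
P(ABS chain unavailable) [AND] = 0.22 × 0.36 = 0.079200
P(Front circuit unavailable) [OR] = 1 − (1−0.027200) × (1−0.39) × (1−0.35) × (1−0.079200) = 0.644833
P(Booster path unavailable) [OR] = 1 − (1−0.23) × (1−0.37) × (1−0.03) = 0.529453
P(Rear circuit down) [OR] = 1 − (1−0.08) × (1−0.529453) = 0.567097
P(Braking system failure) [AND] = 0.644833 × 0.567097 × 0.07 = 0.025598
Rounded to 4 decimal places: P(Braking system failure) ≈ 0.0256.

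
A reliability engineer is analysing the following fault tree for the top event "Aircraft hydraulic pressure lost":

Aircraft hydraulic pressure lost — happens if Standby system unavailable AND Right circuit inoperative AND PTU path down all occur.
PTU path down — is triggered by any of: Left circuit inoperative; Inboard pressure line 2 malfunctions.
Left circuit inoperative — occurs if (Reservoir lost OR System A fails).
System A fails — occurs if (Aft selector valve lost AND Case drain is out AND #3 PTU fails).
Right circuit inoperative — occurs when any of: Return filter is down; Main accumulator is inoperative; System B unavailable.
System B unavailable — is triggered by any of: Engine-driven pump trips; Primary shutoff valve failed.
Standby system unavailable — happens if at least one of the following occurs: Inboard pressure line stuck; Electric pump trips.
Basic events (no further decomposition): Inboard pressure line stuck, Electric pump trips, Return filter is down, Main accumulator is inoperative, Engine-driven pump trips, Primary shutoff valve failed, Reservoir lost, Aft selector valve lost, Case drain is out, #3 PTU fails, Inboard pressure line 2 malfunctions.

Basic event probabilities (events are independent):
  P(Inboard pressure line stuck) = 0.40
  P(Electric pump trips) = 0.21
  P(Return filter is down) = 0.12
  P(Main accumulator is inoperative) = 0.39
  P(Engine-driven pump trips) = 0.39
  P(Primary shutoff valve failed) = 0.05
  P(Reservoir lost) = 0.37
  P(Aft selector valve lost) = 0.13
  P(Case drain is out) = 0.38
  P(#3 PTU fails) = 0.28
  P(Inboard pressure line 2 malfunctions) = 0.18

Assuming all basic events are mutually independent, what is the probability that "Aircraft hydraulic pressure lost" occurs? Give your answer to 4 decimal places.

0.1778

P(Standby system unavailable) [OR] = 1 − (1−0.40) × (1−0.21) = 0.526000
P(System B unavailable) [OR] = 1 − (1−0.39) × (1−0.05) = 0.420500
P(Right circuit inoperative) [OR] = 1 − (1−0.12) × (1−0.39) × (1−0.420500) = 0.688924
P(System A fails) [AND] = 0.13 × 0.38 × 0.28 = 0.013832
P(Left circuit inoperative) [OR] = 1 − (1−0.37) × (1−0.013832) = 0.378714
P(PTU path down) [OR] = 1 − (1−0.378714) × (1−0.18) = 0.490545
P(Aircraft hydraulic pressure lost) [AND] = 0.526000 × 0.688924 × 0.490545 = 0.177761
Rounded to 4 decimal places: P(Aircraft hydraulic pressure lost) ≈ 0.1778.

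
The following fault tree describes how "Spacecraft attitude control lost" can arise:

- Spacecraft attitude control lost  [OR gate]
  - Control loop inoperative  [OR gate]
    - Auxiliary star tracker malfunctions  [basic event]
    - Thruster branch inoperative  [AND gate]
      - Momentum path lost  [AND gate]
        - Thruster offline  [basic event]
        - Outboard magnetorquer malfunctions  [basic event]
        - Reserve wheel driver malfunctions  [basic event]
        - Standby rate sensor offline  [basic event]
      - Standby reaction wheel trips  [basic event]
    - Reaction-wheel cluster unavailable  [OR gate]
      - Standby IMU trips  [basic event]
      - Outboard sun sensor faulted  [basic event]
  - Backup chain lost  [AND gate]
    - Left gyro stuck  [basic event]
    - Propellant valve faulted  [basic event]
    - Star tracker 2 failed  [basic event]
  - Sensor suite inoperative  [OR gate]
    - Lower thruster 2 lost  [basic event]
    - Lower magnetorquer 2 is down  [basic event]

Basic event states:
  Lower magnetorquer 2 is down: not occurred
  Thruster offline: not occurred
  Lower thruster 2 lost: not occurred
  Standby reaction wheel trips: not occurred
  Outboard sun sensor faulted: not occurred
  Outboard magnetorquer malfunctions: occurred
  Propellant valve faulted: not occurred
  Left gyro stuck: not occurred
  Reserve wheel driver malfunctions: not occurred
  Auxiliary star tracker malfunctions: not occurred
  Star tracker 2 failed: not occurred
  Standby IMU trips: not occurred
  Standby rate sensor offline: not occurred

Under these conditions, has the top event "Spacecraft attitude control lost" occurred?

Momentum path lost [AND]: Thruster offline=not, Outboard magnetorquer malfunctions=occurs, Reserve wheel driver malfunctions=not, Standby rate sensor offline=not → not all inputs occur → does not occur.
Thruster branch inoperative [AND]: Momentum path lost=not, Standby reaction wheel trips=not → not all inputs occur → does not occur.
Reaction-wheel cluster unavailable [OR]: Standby IMU trips=not, Outboard sun sensor faulted=not → no input occurs → does not occur.
Control loop inoperative [OR]: Auxiliary star tracker malfunctions=not, Thruster branch inoperative=not, Reaction-wheel cluster unavailable=not → no input occurs → does not occur.
Backup chain lost [AND]: Left gyro stuck=not, Propellant valve faulted=not, Star tracker 2 failed=not → not all inputs occur → does not occur.
Sensor suite inoperative [OR]: Lower thruster 2 lost=not, Lower magnetorquer 2 is down=not → no input occurs → does not occur.
Spacecraft attitude control lost [OR]: Control loop inoperative=not, Backup chain lost=not, Sensor suite inoperative=not → no input occurs → does not occur.

No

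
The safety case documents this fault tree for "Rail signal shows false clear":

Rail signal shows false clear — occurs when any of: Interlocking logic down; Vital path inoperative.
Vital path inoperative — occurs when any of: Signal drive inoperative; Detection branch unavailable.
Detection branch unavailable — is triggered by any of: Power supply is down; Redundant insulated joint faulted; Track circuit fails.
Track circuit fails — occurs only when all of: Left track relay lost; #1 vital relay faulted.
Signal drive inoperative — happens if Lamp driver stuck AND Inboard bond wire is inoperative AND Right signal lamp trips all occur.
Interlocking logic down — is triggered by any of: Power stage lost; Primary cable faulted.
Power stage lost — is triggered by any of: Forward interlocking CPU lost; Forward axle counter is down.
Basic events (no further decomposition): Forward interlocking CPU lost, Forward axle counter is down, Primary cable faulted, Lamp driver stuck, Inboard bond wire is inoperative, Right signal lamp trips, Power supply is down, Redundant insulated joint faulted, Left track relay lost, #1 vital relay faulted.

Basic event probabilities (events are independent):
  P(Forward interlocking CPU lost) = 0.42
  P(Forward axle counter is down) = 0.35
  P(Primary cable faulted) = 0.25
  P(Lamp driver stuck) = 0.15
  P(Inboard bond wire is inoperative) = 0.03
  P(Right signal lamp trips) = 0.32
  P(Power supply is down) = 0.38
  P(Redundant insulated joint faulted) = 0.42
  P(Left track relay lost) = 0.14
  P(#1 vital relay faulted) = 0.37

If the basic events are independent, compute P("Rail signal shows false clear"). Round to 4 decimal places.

0.9037

P(Power stage lost) [OR] = 1 − (1−0.42) × (1−0.35) = 0.623000
P(Interlocking logic down) [OR] = 1 − (1−0.623000) × (1−0.25) = 0.717250
P(Signal drive inoperative) [AND] = 0.15 × 0.03 × 0.32 = 0.001440
P(Track circuit fails) [AND] = 0.14 × 0.37 = 0.051800
P(Detection branch unavailable) [OR] = 1 − (1−0.38) × (1−0.42) × (1−0.051800) = 0.659027
P(Vital path inoperative) [OR] = 1 − (1−0.001440) × (1−0.659027) = 0.659518
P(Rail signal shows false clear) [OR] = 1 − (1−0.717250) × (1−0.659518) = 0.903729
Rounded to 4 decimal places: P(Rail signal shows false clear) ≈ 0.9037.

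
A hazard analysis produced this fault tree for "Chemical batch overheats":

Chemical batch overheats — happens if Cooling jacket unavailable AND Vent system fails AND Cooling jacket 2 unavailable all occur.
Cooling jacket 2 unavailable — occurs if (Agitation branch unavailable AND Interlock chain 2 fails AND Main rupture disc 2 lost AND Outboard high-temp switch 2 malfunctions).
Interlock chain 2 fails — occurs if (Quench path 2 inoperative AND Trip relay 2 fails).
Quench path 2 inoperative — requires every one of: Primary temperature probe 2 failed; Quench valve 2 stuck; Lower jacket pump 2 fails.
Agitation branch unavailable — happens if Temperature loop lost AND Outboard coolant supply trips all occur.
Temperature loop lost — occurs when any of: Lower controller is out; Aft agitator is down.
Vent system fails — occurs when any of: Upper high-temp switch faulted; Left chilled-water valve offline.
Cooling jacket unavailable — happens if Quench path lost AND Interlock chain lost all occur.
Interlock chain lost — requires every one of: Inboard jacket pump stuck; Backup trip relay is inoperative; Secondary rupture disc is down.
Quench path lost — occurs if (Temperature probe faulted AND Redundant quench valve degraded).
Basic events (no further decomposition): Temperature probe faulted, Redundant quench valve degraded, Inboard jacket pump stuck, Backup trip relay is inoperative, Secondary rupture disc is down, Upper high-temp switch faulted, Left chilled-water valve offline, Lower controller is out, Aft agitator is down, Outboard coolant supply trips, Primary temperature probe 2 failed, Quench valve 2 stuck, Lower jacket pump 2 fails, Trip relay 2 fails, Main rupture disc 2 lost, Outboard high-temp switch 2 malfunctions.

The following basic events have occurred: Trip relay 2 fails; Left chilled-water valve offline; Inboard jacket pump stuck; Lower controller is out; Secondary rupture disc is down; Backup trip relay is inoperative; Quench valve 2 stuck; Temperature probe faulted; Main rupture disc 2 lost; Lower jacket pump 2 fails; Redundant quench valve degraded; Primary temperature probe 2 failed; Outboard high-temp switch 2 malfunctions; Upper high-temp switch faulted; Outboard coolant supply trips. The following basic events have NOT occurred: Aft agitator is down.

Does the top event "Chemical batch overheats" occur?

Quench path lost [AND]: Temperature probe faulted=occurs, Redundant quench valve degraded=occurs → all inputs occur → occurs.
Interlock chain lost [AND]: Inboard jacket pump stuck=occurs, Backup trip relay is inoperative=occurs, Secondary rupture disc is down=occurs → all inputs occur → occurs.
Cooling jacket unavailable [AND]: Quench path lost=occurs, Interlock chain lost=occurs → all inputs occur → occurs.
Vent system fails [OR]: Upper high-temp switch faulted=occurs, Left chilled-water valve offline=occurs → at least one input occurs → occurs.
Temperature loop lost [OR]: Lower controller is out=occurs, Aft agitator is down=not → at least one input occurs → occurs.
Agitation branch unavailable [AND]: Temperature loop lost=occurs, Outboard coolant supply trips=occurs → all inputs occur → occurs.
Quench path 2 inoperative [AND]: Primary temperature probe 2 failed=occurs, Quench valve 2 stuck=occurs, Lower jacket pump 2 fails=occurs → all inputs occur → occurs.
Interlock chain 2 fails [AND]: Quench path 2 inoperative=occurs, Trip relay 2 fails=occurs → all inputs occur → occurs.
Cooling jacket 2 unavailable [AND]: Agitation branch unavailable=occurs, Interlock chain 2 fails=occurs, Main rupture disc 2 lost=occurs, Outboard high-temp switch 2 malfunctions=occurs → all inputs occur → occurs.
Chemical batch overheats [AND]: Cooling jacket unavailable=occurs, Vent system fails=occurs, Cooling jacket 2 unavailable=occurs → all inputs occur → occurs.

Yes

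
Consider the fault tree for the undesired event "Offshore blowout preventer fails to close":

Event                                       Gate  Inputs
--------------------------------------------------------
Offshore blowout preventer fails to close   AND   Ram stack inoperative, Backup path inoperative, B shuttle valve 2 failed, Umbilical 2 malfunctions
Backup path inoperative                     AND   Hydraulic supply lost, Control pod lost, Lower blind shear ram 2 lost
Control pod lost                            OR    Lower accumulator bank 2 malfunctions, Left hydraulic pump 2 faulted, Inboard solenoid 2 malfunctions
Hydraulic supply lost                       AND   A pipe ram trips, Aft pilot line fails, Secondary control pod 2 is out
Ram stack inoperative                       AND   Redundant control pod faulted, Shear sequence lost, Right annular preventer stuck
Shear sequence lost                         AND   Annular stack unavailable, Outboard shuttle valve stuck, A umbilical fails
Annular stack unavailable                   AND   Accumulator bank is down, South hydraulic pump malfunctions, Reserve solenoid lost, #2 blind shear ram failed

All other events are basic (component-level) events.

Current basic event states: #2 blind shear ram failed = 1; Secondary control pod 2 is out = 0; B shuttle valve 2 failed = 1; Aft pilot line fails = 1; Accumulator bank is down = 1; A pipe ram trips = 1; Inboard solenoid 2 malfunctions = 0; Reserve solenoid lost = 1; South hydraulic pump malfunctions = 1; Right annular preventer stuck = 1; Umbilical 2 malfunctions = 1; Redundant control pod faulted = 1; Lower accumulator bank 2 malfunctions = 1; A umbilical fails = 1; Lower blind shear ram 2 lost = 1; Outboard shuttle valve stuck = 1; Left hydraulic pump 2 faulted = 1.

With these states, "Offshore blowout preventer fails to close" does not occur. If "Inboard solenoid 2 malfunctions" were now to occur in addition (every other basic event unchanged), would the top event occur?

No

Counterfactual: set "Inboard solenoid 2 malfunctions" to occurred.
Annular stack unavailable [AND]: Accumulator bank is down=occurs, South hydraulic pump malfunctions=occurs, Reserve solenoid lost=occurs, #2 blind shear ram failed=occurs → all inputs occur → occurs.
Shear sequence lost [AND]: Annular stack unavailable=occurs, Outboard shuttle valve stuck=occurs, A umbilical fails=occurs → all inputs occur → occurs.
Ram stack inoperative [AND]: Redundant control pod faulted=occurs, Shear sequence lost=occurs, Right annular preventer stuck=occurs → all inputs occur → occurs.
Hydraulic supply lost [AND]: A pipe ram trips=occurs, Aft pilot line fails=occurs, Secondary control pod 2 is out=not → not all inputs occur → does not occur.
Control pod lost [OR]: Lower accumulator bank 2 malfunctions=occurs, Left hydraulic pump 2 faulted=occurs, Inboard solenoid 2 malfunctions=occurs → at least one input occurs → occurs.
Backup path inoperative [AND]: Hydraulic supply lost=not, Control pod lost=occurs, Lower blind shear ram 2 lost=occurs → not all inputs occur → does not occur.
Offshore blowout preventer fails to close [AND]: Ram stack inoperative=occurs, Backup path inoperative=not, B shuttle valve 2 failed=occurs, Umbilical 2 malfunctions=occurs → not all inputs occur → does not occur.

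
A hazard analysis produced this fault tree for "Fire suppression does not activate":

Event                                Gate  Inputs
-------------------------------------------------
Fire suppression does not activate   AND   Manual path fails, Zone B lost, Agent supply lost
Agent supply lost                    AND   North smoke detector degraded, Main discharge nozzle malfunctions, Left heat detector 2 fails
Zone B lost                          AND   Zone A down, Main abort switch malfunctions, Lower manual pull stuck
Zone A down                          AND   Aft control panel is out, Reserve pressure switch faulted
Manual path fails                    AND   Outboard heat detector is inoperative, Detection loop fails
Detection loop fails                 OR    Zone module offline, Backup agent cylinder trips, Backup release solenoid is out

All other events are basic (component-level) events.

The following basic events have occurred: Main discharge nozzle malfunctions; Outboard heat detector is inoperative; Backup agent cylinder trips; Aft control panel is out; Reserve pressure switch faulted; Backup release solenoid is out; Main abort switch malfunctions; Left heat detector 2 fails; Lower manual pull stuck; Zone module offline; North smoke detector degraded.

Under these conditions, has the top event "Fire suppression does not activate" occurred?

Detection loop fails [OR]: Zone module offline=occurs, Backup agent cylinder trips=occurs, Backup release solenoid is out=occurs → at least one input occurs → occurs.
Manual path fails [AND]: Outboard heat detector is inoperative=occurs, Detection loop fails=occurs → all inputs occur → occurs.
Zone A down [AND]: Aft control panel is out=occurs, Reserve pressure switch faulted=occurs → all inputs occur → occurs.
Zone B lost [AND]: Zone A down=occurs, Main abort switch malfunctions=occurs, Lower manual pull stuck=occurs → all inputs occur → occurs.
Agent supply lost [AND]: North smoke detector degraded=occurs, Main discharge nozzle malfunctions=occurs, Left heat detector 2 fails=occurs → all inputs occur → occurs.
Fire suppression does not activate [AND]: Manual path fails=occurs, Zone B lost=occurs, Agent supply lost=occurs → all inputs occur → occurs.

Yes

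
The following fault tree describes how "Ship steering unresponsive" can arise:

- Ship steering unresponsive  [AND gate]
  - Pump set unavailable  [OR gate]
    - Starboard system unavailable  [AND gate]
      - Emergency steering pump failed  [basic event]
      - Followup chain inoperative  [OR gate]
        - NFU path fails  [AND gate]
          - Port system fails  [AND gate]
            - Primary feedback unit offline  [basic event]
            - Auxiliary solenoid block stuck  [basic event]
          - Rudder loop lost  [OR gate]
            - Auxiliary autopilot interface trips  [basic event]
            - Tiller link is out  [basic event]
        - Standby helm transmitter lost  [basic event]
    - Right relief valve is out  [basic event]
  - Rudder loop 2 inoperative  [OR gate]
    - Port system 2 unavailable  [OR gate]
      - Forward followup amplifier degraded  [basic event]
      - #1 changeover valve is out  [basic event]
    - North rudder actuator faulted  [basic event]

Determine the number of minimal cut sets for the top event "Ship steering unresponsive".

Port system fails [AND]: one cut set from each child combined → 1 × 1 = 1 cut set(s).
Rudder loop lost [OR]: union of children's cut sets → 2 cut set(s).
NFU path fails [AND]: one cut set from each child combined → 1 × 2 = 2 cut set(s).
Followup chain inoperative [OR]: union of children's cut sets → 3 cut set(s).
Starboard system unavailable [AND]: one cut set from each child combined → 1 × 3 = 3 cut set(s).
Pump set unavailable [OR]: union of children's cut sets → 4 cut set(s).
Port system 2 unavailable [OR]: union of children's cut sets → 2 cut set(s).
Rudder loop 2 inoperative [OR]: union of children's cut sets → 3 cut set(s).
Ship steering unresponsive [AND]: one cut set from each child combined → 4 × 3 = 12 cut set(s).

12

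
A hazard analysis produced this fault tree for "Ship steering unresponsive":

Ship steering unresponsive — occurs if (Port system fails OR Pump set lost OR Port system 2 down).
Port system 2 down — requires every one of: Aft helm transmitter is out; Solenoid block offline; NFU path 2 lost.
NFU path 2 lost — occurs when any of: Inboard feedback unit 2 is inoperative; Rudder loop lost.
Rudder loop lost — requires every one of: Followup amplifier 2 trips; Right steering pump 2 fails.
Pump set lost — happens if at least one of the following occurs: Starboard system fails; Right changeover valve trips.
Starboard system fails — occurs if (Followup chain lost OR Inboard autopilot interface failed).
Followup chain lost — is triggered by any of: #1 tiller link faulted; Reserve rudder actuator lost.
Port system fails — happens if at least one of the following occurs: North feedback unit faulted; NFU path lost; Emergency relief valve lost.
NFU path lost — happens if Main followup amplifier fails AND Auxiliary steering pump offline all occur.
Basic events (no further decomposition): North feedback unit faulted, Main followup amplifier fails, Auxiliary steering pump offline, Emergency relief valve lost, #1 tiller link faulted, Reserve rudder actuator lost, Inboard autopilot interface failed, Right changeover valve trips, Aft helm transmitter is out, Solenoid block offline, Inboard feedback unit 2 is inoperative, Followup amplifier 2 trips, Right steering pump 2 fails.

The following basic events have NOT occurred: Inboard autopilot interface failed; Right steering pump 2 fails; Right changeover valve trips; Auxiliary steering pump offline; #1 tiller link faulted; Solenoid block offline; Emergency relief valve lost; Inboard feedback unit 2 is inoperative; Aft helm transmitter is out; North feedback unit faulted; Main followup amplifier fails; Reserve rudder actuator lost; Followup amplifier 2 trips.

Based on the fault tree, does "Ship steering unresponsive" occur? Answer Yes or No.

No

NFU path lost [AND]: Main followup amplifier fails=not, Auxiliary steering pump offline=not → not all inputs occur → does not occur.
Port system fails [OR]: North feedback unit faulted=not, NFU path lost=not, Emergency relief valve lost=not → no input occurs → does not occur.
Followup chain lost [OR]: #1 tiller link faulted=not, Reserve rudder actuator lost=not → no input occurs → does not occur.
Starboard system fails [OR]: Followup chain lost=not, Inboard autopilot interface failed=not → no input occurs → does not occur.
Pump set lost [OR]: Starboard system fails=not, Right changeover valve trips=not → no input occurs → does not occur.
Rudder loop lost [AND]: Followup amplifier 2 trips=not, Right steering pump 2 fails=not → not all inputs occur → does not occur.
NFU path 2 lost [OR]: Inboard feedback unit 2 is inoperative=not, Rudder loop lost=not → no input occurs → does not occur.
Port system 2 down [AND]: Aft helm transmitter is out=not, Solenoid block offline=not, NFU path 2 lost=not → not all inputs occur → does not occur.
Ship steering unresponsive [OR]: Port system fails=not, Pump set lost=not, Port system 2 down=not → no input occurs → does not occur.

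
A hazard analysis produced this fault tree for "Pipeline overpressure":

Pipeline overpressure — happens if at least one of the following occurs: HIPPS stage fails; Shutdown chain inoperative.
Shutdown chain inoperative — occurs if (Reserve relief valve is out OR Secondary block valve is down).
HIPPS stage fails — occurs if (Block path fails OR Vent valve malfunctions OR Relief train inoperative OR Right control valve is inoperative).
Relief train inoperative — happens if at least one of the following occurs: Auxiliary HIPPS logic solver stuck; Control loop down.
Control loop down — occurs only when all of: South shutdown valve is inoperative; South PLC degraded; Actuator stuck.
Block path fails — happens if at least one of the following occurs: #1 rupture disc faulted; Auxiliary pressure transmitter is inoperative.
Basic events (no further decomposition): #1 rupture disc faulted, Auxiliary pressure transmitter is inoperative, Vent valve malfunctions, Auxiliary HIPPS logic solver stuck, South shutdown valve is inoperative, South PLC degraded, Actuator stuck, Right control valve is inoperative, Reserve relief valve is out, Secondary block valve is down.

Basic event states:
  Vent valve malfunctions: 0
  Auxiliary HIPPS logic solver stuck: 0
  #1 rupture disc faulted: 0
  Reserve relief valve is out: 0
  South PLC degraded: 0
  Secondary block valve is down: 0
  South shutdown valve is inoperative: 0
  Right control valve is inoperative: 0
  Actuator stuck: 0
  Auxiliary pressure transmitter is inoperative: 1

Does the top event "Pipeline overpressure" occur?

Block path fails [OR]: #1 rupture disc faulted=not, Auxiliary pressure transmitter is inoperative=occurs → at least one input occurs → occurs.
Control loop down [AND]: South shutdown valve is inoperative=not, South PLC degraded=not, Actuator stuck=not → not all inputs occur → does not occur.
Relief train inoperative [OR]: Auxiliary HIPPS logic solver stuck=not, Control loop down=not → no input occurs → does not occur.
HIPPS stage fails [OR]: Block path fails=occurs, Vent valve malfunctions=not, Relief train inoperative=not, Right control valve is inoperative=not → at least one input occurs → occurs.
Shutdown chain inoperative [OR]: Reserve relief valve is out=not, Secondary block valve is down=not → no input occurs → does not occur.
Pipeline overpressure [OR]: HIPPS stage fails=occurs, Shutdown chain inoperative=not → at least one input occurs → occurs.

Yes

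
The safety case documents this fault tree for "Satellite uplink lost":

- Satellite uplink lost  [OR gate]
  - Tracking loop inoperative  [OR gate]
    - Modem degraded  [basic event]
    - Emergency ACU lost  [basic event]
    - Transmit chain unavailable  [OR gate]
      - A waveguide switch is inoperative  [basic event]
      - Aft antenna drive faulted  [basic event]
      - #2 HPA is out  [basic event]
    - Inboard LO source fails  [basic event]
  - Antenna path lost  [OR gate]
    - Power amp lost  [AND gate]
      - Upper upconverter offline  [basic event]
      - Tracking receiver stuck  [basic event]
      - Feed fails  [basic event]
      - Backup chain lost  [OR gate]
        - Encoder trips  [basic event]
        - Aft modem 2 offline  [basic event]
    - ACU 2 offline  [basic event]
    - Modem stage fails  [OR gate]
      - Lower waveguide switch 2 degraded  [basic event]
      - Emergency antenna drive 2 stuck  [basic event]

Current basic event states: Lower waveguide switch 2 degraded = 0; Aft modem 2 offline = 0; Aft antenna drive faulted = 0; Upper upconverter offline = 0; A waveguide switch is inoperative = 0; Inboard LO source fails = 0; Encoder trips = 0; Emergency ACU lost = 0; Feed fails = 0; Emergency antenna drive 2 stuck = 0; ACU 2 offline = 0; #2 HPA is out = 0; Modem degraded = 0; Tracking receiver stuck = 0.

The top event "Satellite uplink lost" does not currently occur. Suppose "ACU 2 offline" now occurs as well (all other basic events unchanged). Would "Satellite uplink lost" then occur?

Counterfactual: set "ACU 2 offline" to occurred.
Transmit chain unavailable [OR]: A waveguide switch is inoperative=not, Aft antenna drive faulted=not, #2 HPA is out=not → no input occurs → does not occur.
Tracking loop inoperative [OR]: Modem degraded=not, Emergency ACU lost=not, Transmit chain unavailable=not, Inboard LO source fails=not → no input occurs → does not occur.
Backup chain lost [OR]: Encoder trips=not, Aft modem 2 offline=not → no input occurs → does not occur.
Power amp lost [AND]: Upper upconverter offline=not, Tracking receiver stuck=not, Feed fails=not, Backup chain lost=not → not all inputs occur → does not occur.
Modem stage fails [OR]: Lower waveguide switch 2 degraded=not, Emergency antenna drive 2 stuck=not → no input occurs → does not occur.
Antenna path lost [OR]: Power amp lost=not, ACU 2 offline=occurs, Modem stage fails=not → at least one input occurs → occurs.
Satellite uplink lost [OR]: Tracking loop inoperative=not, Antenna path lost=occurs → at least one input occurs → occurs.

Yes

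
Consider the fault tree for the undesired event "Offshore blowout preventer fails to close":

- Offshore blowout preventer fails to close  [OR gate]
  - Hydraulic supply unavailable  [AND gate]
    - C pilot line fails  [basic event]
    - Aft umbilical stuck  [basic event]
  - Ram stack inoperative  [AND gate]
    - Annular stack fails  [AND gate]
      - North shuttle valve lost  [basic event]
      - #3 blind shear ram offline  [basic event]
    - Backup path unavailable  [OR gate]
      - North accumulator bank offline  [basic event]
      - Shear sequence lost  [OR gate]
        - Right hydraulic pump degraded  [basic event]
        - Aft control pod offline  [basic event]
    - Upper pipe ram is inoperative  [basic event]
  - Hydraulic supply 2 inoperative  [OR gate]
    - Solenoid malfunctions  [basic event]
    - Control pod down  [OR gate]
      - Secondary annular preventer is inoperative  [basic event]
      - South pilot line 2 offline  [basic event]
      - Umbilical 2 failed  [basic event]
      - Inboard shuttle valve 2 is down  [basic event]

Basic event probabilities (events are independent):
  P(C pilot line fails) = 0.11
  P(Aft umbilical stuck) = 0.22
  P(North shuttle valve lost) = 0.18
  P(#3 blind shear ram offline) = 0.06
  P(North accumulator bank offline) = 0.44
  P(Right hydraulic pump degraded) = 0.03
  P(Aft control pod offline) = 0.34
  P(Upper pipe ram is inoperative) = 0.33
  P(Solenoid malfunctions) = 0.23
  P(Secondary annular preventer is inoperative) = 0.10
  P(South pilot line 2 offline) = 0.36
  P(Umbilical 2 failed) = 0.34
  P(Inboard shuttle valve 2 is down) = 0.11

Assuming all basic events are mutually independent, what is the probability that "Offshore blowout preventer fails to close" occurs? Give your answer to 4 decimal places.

P(Hydraulic supply unavailable) [AND] = 0.11 × 0.22 = 0.024200
P(Annular stack fails) [AND] = 0.18 × 0.06 = 0.010800
P(Shear sequence lost) [OR] = 1 − (1−0.03) × (1−0.34) = 0.359800
P(Backup path unavailable) [OR] = 1 − (1−0.44) × (1−0.359800) = 0.641488
P(Ram stack inoperative) [AND] = 0.010800 × 0.641488 × 0.33 = 0.002286
P(Control pod down) [OR] = 1 − (1−0.10) × (1−0.36) × (1−0.34) × (1−0.11) = 0.661658
P(Hydraulic supply 2 inoperative) [OR] = 1 − (1−0.23) × (1−0.661658) = 0.739477
P(Offshore blowout preventer fails to close) [OR] = 1 − (1−0.024200) × (1−0.002286) × (1−0.739477) = 0.746363
Rounded to 4 decimal places: P(Offshore blowout preventer fails to close) ≈ 0.7464.

0.7464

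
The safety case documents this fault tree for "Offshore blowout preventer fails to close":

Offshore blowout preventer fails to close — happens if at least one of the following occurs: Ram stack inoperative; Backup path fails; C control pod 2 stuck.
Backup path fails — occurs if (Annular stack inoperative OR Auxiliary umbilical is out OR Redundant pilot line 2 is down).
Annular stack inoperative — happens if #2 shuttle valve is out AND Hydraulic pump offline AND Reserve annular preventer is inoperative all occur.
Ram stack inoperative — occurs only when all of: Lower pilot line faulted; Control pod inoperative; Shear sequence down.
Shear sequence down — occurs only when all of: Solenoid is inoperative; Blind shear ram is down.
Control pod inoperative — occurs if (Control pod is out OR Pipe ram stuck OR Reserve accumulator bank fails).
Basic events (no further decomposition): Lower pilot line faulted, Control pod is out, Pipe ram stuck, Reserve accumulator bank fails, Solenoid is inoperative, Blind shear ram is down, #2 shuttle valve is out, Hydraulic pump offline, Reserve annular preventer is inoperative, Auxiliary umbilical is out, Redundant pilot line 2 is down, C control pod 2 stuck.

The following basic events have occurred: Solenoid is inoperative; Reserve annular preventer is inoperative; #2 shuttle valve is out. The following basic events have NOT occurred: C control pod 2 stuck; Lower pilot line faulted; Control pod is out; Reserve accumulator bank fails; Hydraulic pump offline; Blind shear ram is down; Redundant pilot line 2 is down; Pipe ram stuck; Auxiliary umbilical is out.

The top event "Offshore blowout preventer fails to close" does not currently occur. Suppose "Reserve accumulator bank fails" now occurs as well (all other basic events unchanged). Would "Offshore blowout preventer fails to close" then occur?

No

Counterfactual: set "Reserve accumulator bank fails" to occurred.
Control pod inoperative [OR]: Control pod is out=not, Pipe ram stuck=not, Reserve accumulator bank fails=occurs → at least one input occurs → occurs.
Shear sequence down [AND]: Solenoid is inoperative=occurs, Blind shear ram is down=not → not all inputs occur → does not occur.
Ram stack inoperative [AND]: Lower pilot line faulted=not, Control pod inoperative=occurs, Shear sequence down=not → not all inputs occur → does not occur.
Annular stack inoperative [AND]: #2 shuttle valve is out=occurs, Hydraulic pump offline=not, Reserve annular preventer is inoperative=occurs → not all inputs occur → does not occur.
Backup path fails [OR]: Annular stack inoperative=not, Auxiliary umbilical is out=not, Redundant pilot line 2 is down=not → no input occurs → does not occur.
Offshore blowout preventer fails to close [OR]: Ram stack inoperative=not, Backup path fails=not, C control pod 2 stuck=not → no input occurs → does not occur.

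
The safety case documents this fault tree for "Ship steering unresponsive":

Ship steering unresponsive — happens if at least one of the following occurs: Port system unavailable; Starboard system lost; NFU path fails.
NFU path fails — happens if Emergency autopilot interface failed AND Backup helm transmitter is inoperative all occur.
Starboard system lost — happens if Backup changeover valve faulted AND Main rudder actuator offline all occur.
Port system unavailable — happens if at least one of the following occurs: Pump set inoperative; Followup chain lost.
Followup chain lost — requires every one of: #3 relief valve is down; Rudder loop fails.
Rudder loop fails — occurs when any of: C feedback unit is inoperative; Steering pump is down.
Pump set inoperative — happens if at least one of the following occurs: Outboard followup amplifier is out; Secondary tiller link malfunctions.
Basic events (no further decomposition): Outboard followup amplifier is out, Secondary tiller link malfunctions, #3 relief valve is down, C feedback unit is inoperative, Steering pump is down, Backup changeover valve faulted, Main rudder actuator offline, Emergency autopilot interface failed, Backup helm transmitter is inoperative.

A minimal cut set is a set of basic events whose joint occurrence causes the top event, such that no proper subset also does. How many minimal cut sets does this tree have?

6

Pump set inoperative [OR]: union of children's cut sets → 2 cut set(s).
Rudder loop fails [OR]: union of children's cut sets → 2 cut set(s).
Followup chain lost [AND]: one cut set from each child combined → 1 × 2 = 2 cut set(s).
Port system unavailable [OR]: union of children's cut sets → 4 cut set(s).
Starboard system lost [AND]: one cut set from each child combined → 1 × 1 = 1 cut set(s).
NFU path fails [AND]: one cut set from each child combined → 1 × 1 = 1 cut set(s).
Ship steering unresponsive [OR]: union of children's cut sets → 6 cut set(s).
Minimal cut sets: {Outboard followup amplifier is out}; {Secondary tiller link malfunctions}; {#3 relief valve is down, C feedback unit is inoperative}; {#3 relief valve is down, Steering pump is down}; {Backup changeover valve faulted, Main rudder actuator offline}; {Backup helm transmitter is inoperative, Emergency autopilot interface failed}.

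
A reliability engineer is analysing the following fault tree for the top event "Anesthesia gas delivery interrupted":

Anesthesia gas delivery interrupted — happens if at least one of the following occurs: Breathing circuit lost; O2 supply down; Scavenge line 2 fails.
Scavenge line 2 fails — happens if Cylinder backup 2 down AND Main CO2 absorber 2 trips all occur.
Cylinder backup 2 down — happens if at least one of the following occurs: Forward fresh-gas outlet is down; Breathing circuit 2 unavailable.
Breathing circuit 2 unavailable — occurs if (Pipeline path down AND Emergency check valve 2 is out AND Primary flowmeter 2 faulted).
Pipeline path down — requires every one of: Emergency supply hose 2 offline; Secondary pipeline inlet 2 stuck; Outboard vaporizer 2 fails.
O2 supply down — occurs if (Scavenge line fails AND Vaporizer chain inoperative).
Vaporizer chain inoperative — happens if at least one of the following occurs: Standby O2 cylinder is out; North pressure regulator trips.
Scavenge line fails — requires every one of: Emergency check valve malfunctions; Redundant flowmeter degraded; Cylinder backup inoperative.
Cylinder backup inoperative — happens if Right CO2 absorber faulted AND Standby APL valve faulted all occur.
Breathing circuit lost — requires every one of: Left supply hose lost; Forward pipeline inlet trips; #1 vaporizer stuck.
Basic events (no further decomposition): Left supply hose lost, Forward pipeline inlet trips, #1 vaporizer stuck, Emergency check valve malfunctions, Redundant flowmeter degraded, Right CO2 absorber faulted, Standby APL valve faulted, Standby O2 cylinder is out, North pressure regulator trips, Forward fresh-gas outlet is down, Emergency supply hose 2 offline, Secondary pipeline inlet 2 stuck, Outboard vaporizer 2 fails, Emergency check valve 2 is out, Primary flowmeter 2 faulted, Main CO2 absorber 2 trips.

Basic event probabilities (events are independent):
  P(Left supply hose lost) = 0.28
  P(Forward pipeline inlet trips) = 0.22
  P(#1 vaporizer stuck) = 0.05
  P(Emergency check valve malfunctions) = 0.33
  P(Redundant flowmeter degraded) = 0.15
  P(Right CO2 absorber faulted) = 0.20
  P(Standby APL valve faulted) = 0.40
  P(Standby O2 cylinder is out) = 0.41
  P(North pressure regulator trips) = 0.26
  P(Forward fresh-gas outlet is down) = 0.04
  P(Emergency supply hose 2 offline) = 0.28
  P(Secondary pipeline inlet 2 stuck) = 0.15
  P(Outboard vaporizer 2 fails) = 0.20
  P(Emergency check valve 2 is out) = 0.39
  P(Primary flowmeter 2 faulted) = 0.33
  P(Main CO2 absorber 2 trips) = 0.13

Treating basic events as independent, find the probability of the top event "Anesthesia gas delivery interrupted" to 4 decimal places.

0.0106

P(Breathing circuit lost) [AND] = 0.28 × 0.22 × 0.05 = 0.003080
P(Cylinder backup inoperative) [AND] = 0.20 × 0.40 = 0.080000
P(Scavenge line fails) [AND] = 0.33 × 0.15 × 0.080000 = 0.003960
P(Vaporizer chain inoperative) [OR] = 1 − (1−0.41) × (1−0.26) = 0.563400
P(O2 supply down) [AND] = 0.003960 × 0.563400 = 0.002231
P(Pipeline path down) [AND] = 0.28 × 0.15 × 0.20 = 0.008400
P(Breathing circuit 2 unavailable) [AND] = 0.008400 × 0.39 × 0.33 = 0.001081
P(Cylinder backup 2 down) [OR] = 1 − (1−0.04) × (1−0.001081) = 0.041038
P(Scavenge line 2 fails) [AND] = 0.041038 × 0.13 = 0.005335
P(Anesthesia gas delivery interrupted) [OR] = 1 − (1−0.003080) × (1−0.002231) × (1−0.005335) = 0.010611
Rounded to 4 decimal places: P(Anesthesia gas delivery interrupted) ≈ 0.0106.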